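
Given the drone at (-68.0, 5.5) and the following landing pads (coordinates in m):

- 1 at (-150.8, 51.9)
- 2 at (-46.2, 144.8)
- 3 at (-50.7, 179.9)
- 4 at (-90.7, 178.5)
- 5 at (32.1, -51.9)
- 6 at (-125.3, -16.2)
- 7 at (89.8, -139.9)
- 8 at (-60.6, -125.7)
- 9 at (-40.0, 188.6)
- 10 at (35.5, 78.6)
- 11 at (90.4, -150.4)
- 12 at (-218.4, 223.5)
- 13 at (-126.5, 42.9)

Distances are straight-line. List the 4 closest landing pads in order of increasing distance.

6, 13, 1, 5

Distances from (-68.0, 5.5):
1: √((-82.8)² + (46.4)²) = √(6855.840 + 2152.960) = 94.9 m
2: √((21.8)² + (139.3)²) = √(475.240 + 19404.490) = 141.0 m
3: √((17.3)² + (174.4)²) = √(299.290 + 30415.360) = 175.3 m
4: √((-22.7)² + (173.0)²) = √(515.290 + 29929.000) = 174.5 m
5: √((100.1)² + (-57.4)²) = √(10020.010 + 3294.760) = 115.4 m
6: √((-57.3)² + (-21.7)²) = √(3283.290 + 470.890) = 61.3 m
7: √((157.8)² + (-145.4)²) = √(24900.840 + 21141.160) = 214.6 m
8: √((7.4)² + (-131.2)²) = √(54.760 + 17213.440) = 131.4 m
9: √((28.0)² + (183.1)²) = √(784.000 + 33525.610) = 185.2 m
10: √((103.5)² + (73.1)²) = √(10712.250 + 5343.610) = 126.7 m
11: √((158.4)² + (-155.9)²) = √(25090.560 + 24304.810) = 222.3 m
12: √((-150.4)² + (218.0)²) = √(22620.160 + 47524.000) = 264.8 m
13: √((-58.5)² + (37.4)²) = √(3422.250 + 1398.760) = 69.4 m
Sorted: 6 (61.3 m) < 13 (69.4 m) < 1 (94.9 m) < 5 (115.4 m) < 10 (126.7 m) < 8 (131.4 m) < …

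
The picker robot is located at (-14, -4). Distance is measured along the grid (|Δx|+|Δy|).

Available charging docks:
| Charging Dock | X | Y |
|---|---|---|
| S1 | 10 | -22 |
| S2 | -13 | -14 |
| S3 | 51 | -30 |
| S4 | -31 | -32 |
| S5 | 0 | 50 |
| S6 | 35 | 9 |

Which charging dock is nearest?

S2

Distances from (-14, -4):
S1: 42
S2: 11
S3: 91
S4: 45
S5: 68
S6: 62
Minimum: S2 at 11.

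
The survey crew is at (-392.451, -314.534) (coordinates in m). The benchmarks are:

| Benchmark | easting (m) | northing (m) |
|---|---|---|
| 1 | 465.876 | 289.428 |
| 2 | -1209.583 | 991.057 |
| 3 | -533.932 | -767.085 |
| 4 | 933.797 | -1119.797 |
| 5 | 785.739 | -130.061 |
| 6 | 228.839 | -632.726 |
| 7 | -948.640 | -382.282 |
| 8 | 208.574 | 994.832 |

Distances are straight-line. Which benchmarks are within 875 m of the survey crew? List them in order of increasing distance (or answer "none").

3, 7, 6

Distances from (-392.451, -314.534):
1: √((858.327)² + (603.962)²) = √(736725.23893 + 364770.09744) = 1049.521 m
2: √((-817.132)² + (1305.591)²) = √(667704.70542 + 1704567.85928) = 1540.218 m
3: √((-141.481)² + (-452.551)²) = √(20016.87336 + 204802.40760) = 474.151 m
4: √((1326.248)² + (-805.263)²) = √(1758933.75750 + 648448.49917) = 1551.574 m
5: √((1178.190)² + (184.473)²) = √(1388131.67610 + 34030.28773) = 1192.544 m
6: √((621.290)² + (-318.192)²) = √(386001.26410 + 101246.14886) = 698.031 m
7: √((-556.189)² + (-67.748)²) = √(309346.20372 + 4589.79150) = 560.300 m
8: √((601.025)² + (1309.366)²) = √(361231.05063 + 1714439.32196) = 1440.719 m
Threshold 875 m: 3 (474.151 m), 7 (560.300 m), 6 (698.031 m) are within range.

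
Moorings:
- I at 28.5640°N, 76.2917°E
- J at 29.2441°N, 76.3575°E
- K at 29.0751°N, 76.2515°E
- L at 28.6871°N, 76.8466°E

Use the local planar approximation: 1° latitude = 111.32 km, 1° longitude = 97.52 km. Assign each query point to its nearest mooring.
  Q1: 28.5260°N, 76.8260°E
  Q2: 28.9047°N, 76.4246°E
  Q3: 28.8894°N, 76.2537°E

Q1 at 28.5260°N, 76.8260°E:
  I: 52.2764 km
  J: 92.0741 km
  K: 82.9168 km
  L: 18.0458 km
  → nearest: L (18.0458 km)
Q2 at 28.9047°N, 76.4246°E:
  I: 40.0800 km
  J: 38.3445 km
  K: 25.3925 km
  L: 47.7532 km
  → nearest: K (25.3925 km)
Q3 at 28.8894°N, 76.2537°E:
  I: 36.4126 km
  J: 40.7621 km
  K: 20.6732 km
  L: 62.0505 km
  → nearest: K (20.6732 km)

Q1→L; Q2→K; Q3→K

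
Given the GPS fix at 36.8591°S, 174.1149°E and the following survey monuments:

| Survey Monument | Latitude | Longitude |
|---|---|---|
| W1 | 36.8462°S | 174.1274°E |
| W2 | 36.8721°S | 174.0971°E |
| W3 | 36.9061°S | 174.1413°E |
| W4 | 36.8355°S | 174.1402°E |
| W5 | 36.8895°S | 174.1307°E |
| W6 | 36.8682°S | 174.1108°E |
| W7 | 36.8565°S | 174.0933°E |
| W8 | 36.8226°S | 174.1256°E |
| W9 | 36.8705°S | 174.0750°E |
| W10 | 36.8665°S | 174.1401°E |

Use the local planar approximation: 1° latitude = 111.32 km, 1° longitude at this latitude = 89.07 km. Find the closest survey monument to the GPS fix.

Distances from 36.8591°S, 174.1149°E:
W1: √((0.0129·111.32)² + (0.0125·89.07)²) = √(2.062176 + 1.239604) = 1.8171 km
W2: √((-0.0130·111.32)² + (-0.0178·89.07)²) = √(2.094272 + 2.513639) = 2.1466 km
W3: √((-0.0470·111.32)² + (0.0264·89.07)²) = √(27.374243 + 5.529308) = 5.7362 km
W4: √((0.0236·111.32)² + (0.0253·89.07)²) = √(6.901928 + 5.078132) = 3.4612 km
W5: √((-0.0304·111.32)² + (0.0158·89.07)²) = √(11.452322 + 1.980510) = 3.6651 km
W6: √((-0.0091·111.32)² + (-0.0041·89.07)²) = √(1.026193 + 0.133362) = 1.0768 km
W7: √((0.0026·111.32)² + (-0.0216·89.07)²) = √(0.083771 + 3.701437) = 1.9456 km
W8: √((0.0365·111.32)² + (0.0107·89.07)²) = √(16.509432 + 0.908302) = 4.1735 km
W9: √((-0.0114·111.32)² + (-0.0399·89.07)²) = √(1.610483 + 12.630155) = 3.7737 km
W10: √((-0.0074·111.32)² + (0.0252·89.07)²) = √(0.678594 + 5.038068) = 2.3910 km
Minimum: W6 at 1.0768 km.

W6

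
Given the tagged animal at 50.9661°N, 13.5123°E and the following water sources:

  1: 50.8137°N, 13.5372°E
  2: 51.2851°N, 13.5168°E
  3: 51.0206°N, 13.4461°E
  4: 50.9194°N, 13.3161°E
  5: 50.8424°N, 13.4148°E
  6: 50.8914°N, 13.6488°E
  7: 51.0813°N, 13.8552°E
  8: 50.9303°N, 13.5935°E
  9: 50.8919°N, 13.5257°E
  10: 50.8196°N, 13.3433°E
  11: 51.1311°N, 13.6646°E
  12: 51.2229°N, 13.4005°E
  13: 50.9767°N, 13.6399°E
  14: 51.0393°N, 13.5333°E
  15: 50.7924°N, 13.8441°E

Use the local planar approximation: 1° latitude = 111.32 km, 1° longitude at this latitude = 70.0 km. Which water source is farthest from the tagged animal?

2

Distances from 50.9661°N, 13.5123°E:
1: √((-0.1524·111.32)² + (0.0249·70.0)²) = √(287.816925 + 3.038049) = 17.0545 km
2: √((0.3190·111.32)² + (0.0045·70.0)²) = √(1261.036803 + 0.099225) = 35.5125 km
3: √((0.0545·111.32)² + (-0.0662·70.0)²) = √(36.807761 + 21.473956) = 7.6342 km
4: √((-0.0467·111.32)² + (-0.1962·70.0)²) = √(27.025899 + 188.622756) = 14.6850 km
5: √((-0.1237·111.32)² + (-0.0975·70.0)²) = √(189.620721 + 46.580625) = 15.3688 km
6: √((-0.0747·111.32)² + (0.1365·70.0)²) = √(69.149270 + 91.298025) = 12.6668 km
7: √((0.1152·111.32)² + (0.3429·70.0)²) = √(164.456617 + 576.144009) = 27.2140 km
8: √((-0.0358·111.32)² + (0.0812·70.0)²) = √(15.882265 + 32.307856) = 6.9419 km
9: √((-0.0742·111.32)² + (0.0134·70.0)²) = √(68.226675 + 0.879844) = 8.3130 km
10: √((-0.1465·111.32)² + (-0.1690·70.0)²) = √(265.963258 + 139.948900) = 20.1473 km
11: √((0.1650·111.32)² + (0.1523·70.0)²) = √(337.376077 + 113.656921) = 21.2375 km
12: √((0.2568·111.32)² + (-0.1118·70.0)²) = √(817.215197 + 61.246276) = 29.6389 km
13: √((0.0106·111.32)² + (0.1276·70.0)²) = √(1.392381 + 79.780624) = 9.0096 km
14: √((0.0732·111.32)² + (0.0210·70.0)²) = √(66.400073 + 2.160900) = 8.2802 km
15: √((-0.1737·111.32)² + (0.3318·70.0)²) = √(373.891879 + 539.447076) = 30.2215 km
Maximum: 2 at 35.5125 km.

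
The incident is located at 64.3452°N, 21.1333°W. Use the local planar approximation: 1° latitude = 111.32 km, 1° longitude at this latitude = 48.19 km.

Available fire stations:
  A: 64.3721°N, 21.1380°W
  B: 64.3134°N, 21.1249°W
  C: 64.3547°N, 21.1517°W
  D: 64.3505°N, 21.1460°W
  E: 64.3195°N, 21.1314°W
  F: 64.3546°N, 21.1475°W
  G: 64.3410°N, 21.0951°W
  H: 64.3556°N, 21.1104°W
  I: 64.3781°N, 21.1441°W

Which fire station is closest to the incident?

D

Distances from 64.3452°N, 21.1333°W:
A: √((0.0269·111.32)² + (-0.0047·48.19)²) = √(8.967078 + 0.051299) = 3.0031 km
B: √((-0.0318·111.32)² + (0.0084·48.19)²) = √(12.531430 + 0.163860) = 3.5630 km
C: √((0.0095·111.32)² + (-0.0184·48.19)²) = √(1.118391 + 0.786230) = 1.3801 km
D: √((0.0053·111.32)² + (-0.0127·48.19)²) = √(0.348095 + 0.374560) = 0.8501 km
E: √((-0.0257·111.32)² + (0.0019·48.19)²) = √(8.184886 + 0.008383) = 2.8624 km
F: √((0.0094·111.32)² + (-0.0142·48.19)²) = √(1.094970 + 0.468264) = 1.2503 km
G: √((-0.0042·111.32)² + (0.0382·48.19)²) = √(0.218597 + 3.388758) = 1.8993 km
H: √((0.0104·111.32)² + (0.0229·48.19)²) = √(1.340334 + 1.217825) = 1.5994 km
I: √((0.0329·111.32)² + (-0.0108·48.19)²) = √(13.413379 + 0.270870) = 3.6992 km
Minimum: D at 0.8501 km.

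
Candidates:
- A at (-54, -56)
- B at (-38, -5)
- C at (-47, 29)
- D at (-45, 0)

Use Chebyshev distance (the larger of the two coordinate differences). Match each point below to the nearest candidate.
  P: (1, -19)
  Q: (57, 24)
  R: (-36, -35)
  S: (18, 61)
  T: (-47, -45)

P→B; Q→B; R→A; S→D; T→A

P at (1, -19):
  A: max(|-55|, |-37|) = 55
  B: max(|-39|, |14|) = 39
  C: max(|-48|, |48|) = 48
  D: max(|-46|, |19|) = 46
  → nearest: B (39)
Q at (57, 24):
  A: max(|-111|, |-80|) = 111
  B: max(|-95|, |-29|) = 95
  C: max(|-104|, |5|) = 104
  D: max(|-102|, |-24|) = 102
  → nearest: B (95)
R at (-36, -35):
  A: max(|-18|, |-21|) = 21
  B: max(|-2|, |30|) = 30
  C: max(|-11|, |64|) = 64
  D: max(|-9|, |35|) = 35
  → nearest: A (21)
S at (18, 61):
  A: max(|-72|, |-117|) = 117
  B: max(|-56|, |-66|) = 66
  C: max(|-65|, |-32|) = 65
  D: max(|-63|, |-61|) = 63
  → nearest: D (63)
T at (-47, -45):
  A: max(|-7|, |-11|) = 11
  B: max(|9|, |40|) = 40
  C: max(|0|, |74|) = 74
  D: max(|2|, |45|) = 45
  → nearest: A (11)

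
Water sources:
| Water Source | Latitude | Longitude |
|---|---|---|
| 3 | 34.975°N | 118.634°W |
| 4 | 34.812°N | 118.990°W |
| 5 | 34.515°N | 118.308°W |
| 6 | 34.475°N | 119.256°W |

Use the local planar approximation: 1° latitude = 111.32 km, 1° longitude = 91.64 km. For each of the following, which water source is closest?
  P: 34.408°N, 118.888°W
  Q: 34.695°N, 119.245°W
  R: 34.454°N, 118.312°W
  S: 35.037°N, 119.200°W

P at 34.408°N, 118.888°W:
  3: 67.274 km
  4: 45.934 km
  5: 54.470 km
  6: 34.538 km
  → nearest: 6 (34.538 km)
Q at 34.695°N, 119.245°W:
  3: 64.083 km
  4: 26.753 km
  5: 88.174 km
  6: 24.511 km
  → nearest: 6 (24.511 km)
R at 34.454°N, 118.312°W:
  3: 65.073 km
  4: 73.815 km
  5: 6.800 km
  6: 86.540 km
  → nearest: 5 (6.800 km)
S at 35.037°N, 119.200°W:
  3: 52.325 km
  4: 31.586 km
  5: 100.292 km
  6: 62.772 km
  → nearest: 4 (31.586 km)

P→6; Q→6; R→5; S→4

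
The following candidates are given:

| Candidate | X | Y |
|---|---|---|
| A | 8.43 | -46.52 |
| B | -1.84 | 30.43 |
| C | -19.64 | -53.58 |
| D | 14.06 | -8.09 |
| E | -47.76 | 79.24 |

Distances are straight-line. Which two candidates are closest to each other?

A and C

Pairwise distances:
A–B: 77.63
A–C: 28.94
A–D: 38.84
A–E: 137.74
B–C: 85.88
B–D: 41.67
B–E: 67.02
C–D: 56.61
C–E: 135.76
D–E: 107.00
Closest pair: A–C at 28.94.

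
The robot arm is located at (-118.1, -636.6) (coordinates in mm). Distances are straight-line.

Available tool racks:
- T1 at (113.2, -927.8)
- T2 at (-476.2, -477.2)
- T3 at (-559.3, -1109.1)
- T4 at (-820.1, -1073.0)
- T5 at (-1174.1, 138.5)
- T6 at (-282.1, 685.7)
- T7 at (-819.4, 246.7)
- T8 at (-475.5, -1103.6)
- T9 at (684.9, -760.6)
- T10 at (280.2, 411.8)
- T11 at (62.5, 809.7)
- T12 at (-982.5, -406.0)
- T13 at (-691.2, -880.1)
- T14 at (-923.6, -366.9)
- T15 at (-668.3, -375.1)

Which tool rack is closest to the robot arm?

T1

Distances from (-118.1, -636.6):
T1: √((231.3)² + (-291.2)²) = √(53499.690 + 84797.440) = 371.9 mm
T2: √((-358.1)² + (159.4)²) = √(128235.610 + 25408.360) = 392.0 mm
T3: √((-441.2)² + (-472.5)²) = √(194657.440 + 223256.250) = 646.5 mm
T4: √((-702.0)² + (-436.4)²) = √(492804.000 + 190444.960) = 826.6 mm
T5: √((-1056.0)² + (775.1)²) = √(1115136.000 + 600780.010) = 1309.9 mm
T6: √((-164.0)² + (1322.3)²) = √(26896.000 + 1748477.290) = 1332.4 mm
T7: √((-701.3)² + (883.3)²) = √(491821.690 + 780218.890) = 1127.8 mm
T8: √((-357.4)² + (-467.0)²) = √(127734.760 + 218089.000) = 588.1 mm
T9: √((803.0)² + (-124.0)²) = √(644809.000 + 15376.000) = 812.5 mm
T10: √((398.3)² + (1048.4)²) = √(158642.890 + 1099142.560) = 1121.5 mm
T11: √((180.6)² + (1446.3)²) = √(32616.360 + 2091783.690) = 1457.5 mm
T12: √((-864.4)² + (230.6)²) = √(747187.360 + 53176.360) = 894.6 mm
T13: √((-573.1)² + (-243.5)²) = √(328443.610 + 59292.250) = 622.7 mm
T14: √((-805.5)² + (269.7)²) = √(648830.250 + 72738.090) = 849.5 mm
T15: √((-550.2)² + (261.5)²) = √(302720.040 + 68382.250) = 609.2 mm
Minimum: T1 at 371.9 mm.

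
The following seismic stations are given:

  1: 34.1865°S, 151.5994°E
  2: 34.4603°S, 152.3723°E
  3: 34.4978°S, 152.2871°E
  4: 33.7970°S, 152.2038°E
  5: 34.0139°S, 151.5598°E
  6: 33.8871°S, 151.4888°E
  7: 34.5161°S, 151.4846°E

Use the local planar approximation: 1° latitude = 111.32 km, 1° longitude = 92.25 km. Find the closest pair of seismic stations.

2 and 3

Pairwise distances:
1–2: 77.5415 km
1–3: 72.2881 km
1–4: 70.6310 km
1–5: 19.5580 km
1–6: 34.8559 km
1–7: 38.1889 km
2–3: 8.8995 km
2–4: 75.4570 km
2–5: 89.9299 km
2–6: 103.5097 km
2–7: 82.1256 km
3–4: 78.3906 km
3–5: 86.0422 km
3–6: 100.2249 km
3–7: 74.0586 km
4–5: 64.1282 km
4–6: 66.7170 km
4–7: 103.9705 km
5–6: 15.5609 km
5–7: 56.3337 km
6–7: 70.0214 km
Closest pair: 2–3 at 8.8995 km.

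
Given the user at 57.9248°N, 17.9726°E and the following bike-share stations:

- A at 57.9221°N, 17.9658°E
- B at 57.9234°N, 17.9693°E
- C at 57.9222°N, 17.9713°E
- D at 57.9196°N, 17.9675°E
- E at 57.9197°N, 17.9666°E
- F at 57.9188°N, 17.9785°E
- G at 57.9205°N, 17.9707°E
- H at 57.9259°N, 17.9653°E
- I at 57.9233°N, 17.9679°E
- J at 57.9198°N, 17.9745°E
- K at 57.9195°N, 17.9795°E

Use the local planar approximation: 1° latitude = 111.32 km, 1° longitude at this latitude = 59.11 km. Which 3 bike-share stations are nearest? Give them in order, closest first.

B, C, I

Distances from 57.9248°N, 17.9726°E:
A: 0.5019 km
B: 0.2497 km
C: 0.2995 km
D: 0.6527 km
E: 0.6694 km
F: 0.7535 km
G: 0.4917 km
H: 0.4485 km
I: 0.3241 km
J: 0.5678 km
K: 0.7172 km
Sorted: B (0.2497 km) < C (0.2995 km) < I (0.3241 km) < H (0.4485 km) < G (0.4917 km) < …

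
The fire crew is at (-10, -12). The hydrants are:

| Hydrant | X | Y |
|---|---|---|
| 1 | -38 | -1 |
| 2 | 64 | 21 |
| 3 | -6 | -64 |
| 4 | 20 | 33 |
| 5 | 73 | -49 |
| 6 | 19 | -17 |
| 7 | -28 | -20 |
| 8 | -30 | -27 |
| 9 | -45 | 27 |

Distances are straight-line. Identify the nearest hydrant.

7

Distances from (-10, -12):
1: √((-28)² + (11)²) = √(784.000 + 121.000) = 30.1
2: √((74)² + (33)²) = √(5476.000 + 1089.000) = 81.0
3: √((4)² + (-52)²) = √(16.000 + 2704.000) = 52.2
4: √((30)² + (45)²) = √(900.000 + 2025.000) = 54.1
5: √((83)² + (-37)²) = √(6889.000 + 1369.000) = 90.9
6: √((29)² + (-5)²) = √(841.000 + 25.000) = 29.4
7: √((-18)² + (-8)²) = √(324.000 + 64.000) = 19.7
8: √((-20)² + (-15)²) = √(400.000 + 225.000) = 25.0
9: √((-35)² + (39)²) = √(1225.000 + 1521.000) = 52.4
Minimum: 7 at 19.7.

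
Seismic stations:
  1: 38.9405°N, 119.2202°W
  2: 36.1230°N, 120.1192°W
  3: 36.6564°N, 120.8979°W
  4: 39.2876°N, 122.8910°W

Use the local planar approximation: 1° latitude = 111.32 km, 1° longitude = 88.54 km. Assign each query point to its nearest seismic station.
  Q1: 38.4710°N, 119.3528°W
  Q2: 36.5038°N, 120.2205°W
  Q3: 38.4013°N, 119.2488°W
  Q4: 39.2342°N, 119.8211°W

Q1 at 38.4710°N, 119.3528°W:
  1: √((0.4695·111.32)² + (0.1326·88.54)²) = √(2731.603047 + 137.837086) = 53.5672 km
  2: √((-2.3480·111.32)² + (-0.7664·88.54)²) = √(68319.169834 + 4604.580049) = 270.0440 km
  3: √((-1.8146·111.32)² + (-1.5451·88.54)²) = √(40804.513890 + 18715.102944) = 243.9664 km
  4: √((0.8166·111.32)² + (-3.5382·88.54)²) = √(8263.521217 + 98139.488836) = 326.1947 km
  → nearest: 1 (53.5672 km)
Q2 at 36.5038°N, 120.2205°W:
  1: √((2.4367·111.32)² + (1.0003·88.54)²) = √(73578.430882 + 7844.035904) = 285.3462 km
  2: √((-0.3808·111.32)² + (0.1013·88.54)²) = √(1796.967716 + 80.444791) = 43.3291 km
  3: √((0.1526·111.32)² + (-0.6774·88.54)²) = √(288.572846 + 3597.240049) = 62.3363 km
  4: √((2.7838·111.32)² + (-2.6705·88.54)²) = √(96033.433451 + 55906.744018) = 389.7950 km
  → nearest: 2 (43.3291 km)
Q3 at 38.4013°N, 119.2488°W:
  1: √((0.5392·111.32)² + (0.0286·88.54)²) = √(3602.849844 + 6.412260) = 60.0771 km
  2: √((-2.2783·111.32)² + (-0.8704·88.54)²) = √(64323.284978 + 5939.047517) = 265.0704 km
  3: √((-1.7449·111.32)² + (-1.6491·88.54)²) = √(37730.058678 + 21319.303816) = 243.0007 km
  4: √((0.8863·111.32)² + (-3.6422·88.54)²) = √(9734.370994 + 103993.600645) = 337.2358 km
  → nearest: 1 (60.0771 km)
Q4 at 39.2342°N, 119.8211°W:
  1: √((-0.2937·111.32)² + (0.6009·88.54)²) = √(1068.942362 + 2830.632204) = 62.4466 km
  2: √((-3.1112·111.32)² + (-0.2981·88.54)²) = √(119950.553303 + 696.631306) = 347.3430 km
  3: √((-2.5778·111.32)² + (-1.0768·88.54)²) = √(82346.441049 + 9089.691193) = 302.3841 km
  4: √((0.0534·111.32)² + (-3.0699·88.54)²) = √(35.336938 + 73880.103126) = 271.8739 km
  → nearest: 1 (62.4466 km)

Q1→1; Q2→2; Q3→1; Q4→1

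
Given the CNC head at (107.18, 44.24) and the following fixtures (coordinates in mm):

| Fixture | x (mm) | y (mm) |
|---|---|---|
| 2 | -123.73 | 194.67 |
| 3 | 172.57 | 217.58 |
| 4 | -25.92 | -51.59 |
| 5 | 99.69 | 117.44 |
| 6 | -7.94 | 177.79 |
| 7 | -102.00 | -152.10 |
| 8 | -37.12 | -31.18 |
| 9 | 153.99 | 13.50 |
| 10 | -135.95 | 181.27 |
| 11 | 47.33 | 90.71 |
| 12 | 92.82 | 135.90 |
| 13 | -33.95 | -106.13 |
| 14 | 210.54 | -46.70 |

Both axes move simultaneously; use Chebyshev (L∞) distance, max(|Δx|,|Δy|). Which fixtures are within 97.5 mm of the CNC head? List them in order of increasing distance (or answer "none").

Distances from (107.18, 44.24):
2: max(|-230.91|, |150.43|) = 230.91 mm
3: max(|65.39|, |173.34|) = 173.34 mm
4: max(|-133.10|, |-95.83|) = 133.10 mm
5: max(|-7.49|, |73.20|) = 73.20 mm
6: max(|-115.12|, |133.55|) = 133.55 mm
7: max(|-209.18|, |-196.34|) = 209.18 mm
8: max(|-144.30|, |-75.42|) = 144.30 mm
9: max(|46.81|, |-30.74|) = 46.81 mm
10: max(|-243.13|, |137.03|) = 243.13 mm
11: max(|-59.85|, |46.47|) = 59.85 mm
12: max(|-14.36|, |91.66|) = 91.66 mm
13: max(|-141.13|, |-150.37|) = 150.37 mm
14: max(|103.36|, |-90.94|) = 103.36 mm
Threshold 97.5 mm: 9 (46.81 mm), 11 (59.85 mm), 5 (73.20 mm), 12 (91.66 mm) are within range.

9, 11, 5, 12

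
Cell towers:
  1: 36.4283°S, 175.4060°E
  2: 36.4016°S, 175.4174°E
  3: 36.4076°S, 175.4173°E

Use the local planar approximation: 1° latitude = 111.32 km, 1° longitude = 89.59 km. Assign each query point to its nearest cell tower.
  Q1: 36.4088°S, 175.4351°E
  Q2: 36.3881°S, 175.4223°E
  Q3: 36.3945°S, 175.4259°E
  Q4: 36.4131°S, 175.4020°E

Q1→3; Q2→2; Q3→2; Q4→3

Q1 at 36.4088°S, 175.4351°E:
  1: √((-0.0195·111.32)² + (-0.0291·89.59)²) = √(4.712112 + 6.796809) = 3.3925 km
  2: √((0.0072·111.32)² + (-0.0177·89.59)²) = √(0.642409 + 2.514581) = 1.7768 km
  3: √((0.0012·111.32)² + (-0.0178·89.59)²) = √(0.017845 + 2.543074) = 1.6003 km
  → nearest: 3 (1.6003 km)
Q2 at 36.3881°S, 175.4223°E:
  1: √((-0.0402·111.32)² + (-0.0163·89.59)²) = √(20.026198 + 2.132526) = 4.7073 km
  2: √((-0.0135·111.32)² + (-0.0049·89.59)²) = √(2.258468 + 0.192713) = 1.5656 km
  3: √((-0.0195·111.32)² + (-0.0050·89.59)²) = √(4.712112 + 0.200659) = 2.2165 km
  → nearest: 2 (1.5656 km)
Q3 at 36.3945°S, 175.4259°E:
  1: √((-0.0338·111.32)² + (-0.0199·89.59)²) = √(14.157279 + 3.178522) = 4.1636 km
  2: √((-0.0071·111.32)² + (-0.0085·89.59)²) = √(0.624688 + 0.579905) = 1.0975 km
  3: √((-0.0131·111.32)² + (-0.0086·89.59)²) = √(2.126616 + 0.593630) = 1.6493 km
  → nearest: 2 (1.0975 km)
Q4 at 36.4131°S, 175.4020°E:
  1: √((-0.0152·111.32)² + (0.0040·89.59)²) = √(2.863081 + 0.128422) = 1.7296 km
  2: √((0.0115·111.32)² + (0.0154·89.59)²) = √(1.638861 + 1.903533) = 1.8821 km
  3: √((0.0055·111.32)² + (0.0153·89.59)²) = √(0.374862 + 1.878893) = 1.5013 km
  → nearest: 3 (1.5013 km)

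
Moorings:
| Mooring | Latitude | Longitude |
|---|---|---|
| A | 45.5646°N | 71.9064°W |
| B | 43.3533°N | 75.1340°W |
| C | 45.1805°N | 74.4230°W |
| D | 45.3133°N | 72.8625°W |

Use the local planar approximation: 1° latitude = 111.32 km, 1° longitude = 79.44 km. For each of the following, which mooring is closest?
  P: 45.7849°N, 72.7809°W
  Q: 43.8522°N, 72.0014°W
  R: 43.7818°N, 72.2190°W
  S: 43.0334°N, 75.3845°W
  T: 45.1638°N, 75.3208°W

P→D; Q→D; R→D; S→B; T→C

P at 45.7849°N, 72.7809°W:
  A: 73.6718 km
  B: 328.9585 km
  C: 146.7775 km
  D: 52.8972 km
  → nearest: D (52.8972 km)
Q at 43.8522°N, 72.0014°W:
  A: 190.7737 km
  B: 254.9757 km
  C: 242.6343 km
  D: 176.4490 km
  → nearest: D (176.4490 km)
R at 43.7818°N, 72.2190°W:
  A: 200.0089 km
  B: 236.4295 km
  C: 234.3044 km
  D: 177.9856 km
  → nearest: D (177.9856 km)
S at 43.0334°N, 75.3845°W:
  A: 394.6365 km
  B: 40.7941 km
  C: 250.9231 km
  D: 323.3463 km
  → nearest: B (40.7941 km)
T at 45.1638°N, 75.3208°W:
  A: 274.8850 km
  B: 202.0904 km
  C: 71.3455 km
  D: 195.9952 km
  → nearest: C (71.3455 km)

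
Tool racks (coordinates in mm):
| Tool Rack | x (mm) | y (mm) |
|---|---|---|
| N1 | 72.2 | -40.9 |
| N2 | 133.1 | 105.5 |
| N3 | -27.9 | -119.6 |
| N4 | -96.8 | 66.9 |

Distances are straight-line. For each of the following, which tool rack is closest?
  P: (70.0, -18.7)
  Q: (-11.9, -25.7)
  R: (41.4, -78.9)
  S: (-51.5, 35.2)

P→N1; Q→N1; R→N1; S→N4

P at (70.0, -18.7):
  N1: √((2.2)² + (-22.2)²) = √(4.840 + 492.840) = 22.3 mm
  N2: √((63.1)² + (124.2)²) = √(3981.610 + 15425.640) = 139.3 mm
  N3: √((-97.9)² + (-100.9)²) = √(9584.410 + 10180.810) = 140.6 mm
  N4: √((-166.8)² + (85.6)²) = √(27822.240 + 7327.360) = 187.5 mm
  → nearest: N1 (22.3 mm)
Q at (-11.9, -25.7):
  N1: √((84.1)² + (-15.2)²) = √(7072.810 + 231.040) = 85.5 mm
  N2: √((145.0)² + (131.2)²) = √(21025.000 + 17213.440) = 195.5 mm
  N3: √((-16.0)² + (-93.9)²) = √(256.000 + 8817.210) = 95.3 mm
  N4: √((-84.9)² + (92.6)²) = √(7208.010 + 8574.760) = 125.6 mm
  → nearest: N1 (85.5 mm)
R at (41.4, -78.9):
  N1: √((30.8)² + (38.0)²) = √(948.640 + 1444.000) = 48.9 mm
  N2: √((91.7)² + (184.4)²) = √(8408.890 + 34003.360) = 205.9 mm
  N3: √((-69.3)² + (-40.7)²) = √(4802.490 + 1656.490) = 80.4 mm
  N4: √((-138.2)² + (145.8)²) = √(19099.240 + 21257.640) = 200.9 mm
  → nearest: N1 (48.9 mm)
S at (-51.5, 35.2):
  N1: √((123.7)² + (-76.1)²) = √(15301.690 + 5791.210) = 145.2 mm
  N2: √((184.6)² + (70.3)²) = √(34077.160 + 4942.090) = 197.5 mm
  N3: √((23.6)² + (-154.8)²) = √(556.960 + 23963.040) = 156.6 mm
  N4: √((-45.3)² + (31.7)²) = √(2052.090 + 1004.890) = 55.3 mm
  → nearest: N4 (55.3 mm)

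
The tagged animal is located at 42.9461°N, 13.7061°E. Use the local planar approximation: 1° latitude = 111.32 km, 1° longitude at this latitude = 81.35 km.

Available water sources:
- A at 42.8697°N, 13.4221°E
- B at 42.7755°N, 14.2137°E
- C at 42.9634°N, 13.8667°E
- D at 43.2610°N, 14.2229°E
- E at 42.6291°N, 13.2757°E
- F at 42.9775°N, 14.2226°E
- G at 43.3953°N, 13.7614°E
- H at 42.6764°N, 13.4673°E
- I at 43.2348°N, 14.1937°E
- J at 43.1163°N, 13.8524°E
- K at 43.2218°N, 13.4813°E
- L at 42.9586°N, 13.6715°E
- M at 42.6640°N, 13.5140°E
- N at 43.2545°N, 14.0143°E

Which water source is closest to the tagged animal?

L

Distances from 42.9461°N, 13.7061°E:
A: √((-0.0764·111.32)² + (-0.2840·81.35)²) = √(72.332440 + 533.767092) = 24.6191 km
B: √((-0.1706·111.32)² + (0.5076·81.35)²) = √(360.665374 + 1705.133321) = 45.4511 km
C: √((0.0173·111.32)² + (0.1606·81.35)²) = √(3.708844 + 170.689260) = 13.2060 km
D: √((0.3149·111.32)² + (0.5168·81.35)²) = √(1228.829749 + 1767.502857) = 54.7388 km
E: √((-0.3170·111.32)² + (-0.4304·81.35)²) = √(1245.273998 + 1225.912970) = 49.7110 km
F: √((0.0314·111.32)² + (0.5165·81.35)²) = √(12.218157 + 1765.451398) = 42.1624 km
G: √((0.4492·111.32)² + (0.0553·81.35)²) = √(2500.494424 + 20.237897) = 50.2069 km
H: √((-0.2697·111.32)² + (-0.2388·81.35)²) = √(901.380769 + 377.384240) = 35.7598 km
I: √((0.2887·111.32)² + (0.4876·81.35)²) = √(1032.856443 + 1573.412182) = 51.0516 km
J: √((0.1702·111.32)² + (0.1463·81.35)²) = √(358.976077 + 141.645821) = 22.3746 km
K: √((0.2757·111.32)² + (-0.2248·81.35)²) = √(941.932816 + 334.431925) = 35.7262 km
L: √((0.0125·111.32)² + (-0.0346·81.35)²) = √(1.936272 + 7.922592) = 3.1399 km
M: √((-0.2821·111.32)² + (-0.1921·81.35)²) = √(986.171773 + 244.213599) = 35.0768 km
N: √((0.3084·111.32)² + (0.3082·81.35)²) = √(1178.623603 + 628.608694) = 42.5116 km
Minimum: L at 3.1399 km.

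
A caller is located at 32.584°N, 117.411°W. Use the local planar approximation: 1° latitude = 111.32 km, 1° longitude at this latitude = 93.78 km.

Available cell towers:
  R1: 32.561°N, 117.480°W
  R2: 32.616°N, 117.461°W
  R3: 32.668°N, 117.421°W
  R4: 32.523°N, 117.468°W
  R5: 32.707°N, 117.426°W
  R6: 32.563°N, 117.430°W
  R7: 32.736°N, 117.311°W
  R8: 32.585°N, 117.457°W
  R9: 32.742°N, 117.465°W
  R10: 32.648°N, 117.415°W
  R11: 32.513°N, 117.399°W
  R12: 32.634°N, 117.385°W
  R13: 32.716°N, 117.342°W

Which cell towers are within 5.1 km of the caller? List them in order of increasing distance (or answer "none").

Distances from 32.584°N, 117.411°W:
R1: 6.959 km
R2: 5.889 km
R3: 9.398 km
R4: 8.642 km
R5: 13.764 km
R6: 2.939 km
R7: 19.346 km
R8: 4.315 km
R9: 18.303 km
R10: 7.134 km
R11: 7.983 km
R12: 6.077 km
R13: 16.056 km
Threshold 5.1 km: R6 (2.939 km), R8 (4.315 km) are within range.

R6, R8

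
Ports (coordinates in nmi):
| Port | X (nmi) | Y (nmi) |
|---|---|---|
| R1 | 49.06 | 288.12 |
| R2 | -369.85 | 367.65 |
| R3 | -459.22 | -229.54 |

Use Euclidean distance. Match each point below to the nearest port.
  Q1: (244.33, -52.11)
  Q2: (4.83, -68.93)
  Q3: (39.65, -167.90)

Q1→R1; Q2→R1; Q3→R1

Q1 at (244.33, -52.11):
  R1: 392.28 nmi
  R2: 743.92 nmi
  R3: 725.58 nmi
  → nearest: R1 (392.28 nmi)
Q2 at (4.83, -68.93):
  R1: 359.78 nmi
  R2: 575.31 nmi
  R3: 491.06 nmi
  → nearest: R1 (359.78 nmi)
Q3 at (39.65, -167.90):
  R1: 456.12 nmi
  R2: 674.17 nmi
  R3: 502.66 nmi
  → nearest: R1 (456.12 nmi)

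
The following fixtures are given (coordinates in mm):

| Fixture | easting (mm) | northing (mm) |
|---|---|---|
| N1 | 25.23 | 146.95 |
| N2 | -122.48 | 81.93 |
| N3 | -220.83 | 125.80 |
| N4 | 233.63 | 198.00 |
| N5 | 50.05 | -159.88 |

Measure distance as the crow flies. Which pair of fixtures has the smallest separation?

Pairwise distances:
N1–N2: 161.39 mm
N1–N3: 246.97 mm
N1–N4: 214.56 mm
N1–N5: 307.83 mm
N2–N3: 107.69 mm
N2–N4: 374.55 mm
N2–N5: 297.05 mm
N3–N4: 460.16 mm
N3–N5: 393.69 mm
N4–N5: 402.22 mm
Closest pair: N2–N3 at 107.69 mm.

N2 and N3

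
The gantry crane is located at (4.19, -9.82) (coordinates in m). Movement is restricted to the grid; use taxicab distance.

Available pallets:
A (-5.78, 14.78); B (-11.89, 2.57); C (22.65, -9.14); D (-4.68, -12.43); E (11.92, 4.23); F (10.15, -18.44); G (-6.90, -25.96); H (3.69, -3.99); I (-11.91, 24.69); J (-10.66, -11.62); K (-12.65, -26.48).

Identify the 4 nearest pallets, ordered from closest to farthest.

H, D, F, J

Distances from (4.19, -9.82):
A: |-9.97| + |24.60| = 9.97 + 24.60 = 34.57 m
B: |-16.08| + |12.39| = 16.08 + 12.39 = 28.47 m
C: |18.46| + |0.68| = 18.46 + 0.68 = 19.14 m
D: |-8.87| + |-2.61| = 8.87 + 2.61 = 11.48 m
E: |7.73| + |14.05| = 7.73 + 14.05 = 21.78 m
F: |5.96| + |-8.62| = 5.96 + 8.62 = 14.58 m
G: |-11.09| + |-16.14| = 11.09 + 16.14 = 27.23 m
H: |-0.50| + |5.83| = 0.50 + 5.83 = 6.33 m
I: |-16.10| + |34.51| = 16.10 + 34.51 = 50.61 m
J: |-14.85| + |-1.80| = 14.85 + 1.80 = 16.65 m
K: |-16.84| + |-16.66| = 16.84 + 16.66 = 33.50 m
Sorted: H (6.33 m) < D (11.48 m) < F (14.58 m) < J (16.65 m) < C (19.14 m) < E (21.78 m) < …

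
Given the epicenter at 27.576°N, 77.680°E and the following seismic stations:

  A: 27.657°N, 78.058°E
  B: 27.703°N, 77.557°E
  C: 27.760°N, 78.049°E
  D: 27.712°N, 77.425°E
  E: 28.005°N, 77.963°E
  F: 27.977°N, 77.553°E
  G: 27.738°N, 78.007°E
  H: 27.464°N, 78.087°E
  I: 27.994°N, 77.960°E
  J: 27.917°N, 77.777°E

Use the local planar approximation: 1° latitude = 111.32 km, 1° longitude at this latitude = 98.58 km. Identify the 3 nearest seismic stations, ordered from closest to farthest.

B, D, G

Distances from 27.576°N, 77.680°E:
A: 38.339 km
B: 18.625 km
C: 41.746 km
D: 29.345 km
E: 55.308 km
F: 46.362 km
G: 36.937 km
H: 42.015 km
I: 54.103 km
J: 39.146 km
Sorted: B (18.625 km) < D (29.345 km) < G (36.937 km) < A (38.339 km) < J (39.146 km) < …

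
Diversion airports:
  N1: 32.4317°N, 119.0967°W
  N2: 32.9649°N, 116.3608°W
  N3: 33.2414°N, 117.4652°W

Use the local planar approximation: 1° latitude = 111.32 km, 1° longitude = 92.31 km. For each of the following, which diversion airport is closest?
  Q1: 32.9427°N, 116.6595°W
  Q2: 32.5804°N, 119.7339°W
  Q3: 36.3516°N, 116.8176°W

Q1 at 32.9427°N, 116.6595°W:
  N1: 232.0580 km
  N2: 27.6835 km
  N3: 81.4688 km
  → nearest: N2 (27.6835 km)
Q2 at 32.5804°N, 119.7339°W:
  N1: 61.1048 km
  N2: 314.2990 km
  N3: 221.9745 km
  → nearest: N1 (61.1048 km)
Q3 at 36.3516°N, 116.8176°W:
  N1: 484.4318 km
  N2: 379.3583 km
  N3: 351.3504 km
  → nearest: N3 (351.3504 km)

Q1→N2; Q2→N1; Q3→N3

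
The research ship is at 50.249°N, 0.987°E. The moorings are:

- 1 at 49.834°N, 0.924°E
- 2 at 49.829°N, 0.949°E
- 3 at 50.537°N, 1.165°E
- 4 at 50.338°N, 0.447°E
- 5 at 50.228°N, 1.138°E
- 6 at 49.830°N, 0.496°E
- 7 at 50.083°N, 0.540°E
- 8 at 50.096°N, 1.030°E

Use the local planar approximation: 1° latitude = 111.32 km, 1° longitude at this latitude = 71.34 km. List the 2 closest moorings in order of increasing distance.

5, 8

Distances from 50.249°N, 0.987°E:
1: 46.416 km
2: 46.833 km
3: 34.483 km
4: 39.777 km
5: 11.023 km
6: 58.331 km
7: 36.856 km
8: 17.306 km
Sorted: 5 (11.023 km) < 8 (17.306 km) < 3 (34.483 km) < 7 (36.856 km) < …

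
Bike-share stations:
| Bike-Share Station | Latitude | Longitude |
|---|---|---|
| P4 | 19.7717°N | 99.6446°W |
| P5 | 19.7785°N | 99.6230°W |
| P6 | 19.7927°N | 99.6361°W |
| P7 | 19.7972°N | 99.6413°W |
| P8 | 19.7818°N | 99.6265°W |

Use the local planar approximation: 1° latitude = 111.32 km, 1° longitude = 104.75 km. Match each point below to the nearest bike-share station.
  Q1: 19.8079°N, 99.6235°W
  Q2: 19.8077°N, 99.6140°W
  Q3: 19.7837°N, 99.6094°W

Q1→P6; Q2→P6; Q3→P5

Q1 at 19.8079°N, 99.6235°W:
  P4: 4.5961 km
  P5: 3.2732 km
  P6: 2.1459 km
  P7: 2.2125 km
  P8: 2.9224 km
  → nearest: P6 (2.1459 km)
Q2 at 19.8077°N, 99.6140°W:
  P4: 5.1317 km
  P5: 3.3845 km
  P6: 2.8544 km
  P7: 3.0893 km
  P8: 3.1666 km
  → nearest: P6 (2.8544 km)
Q3 at 19.7837°N, 99.6094°W:
  P4: 3.9217 km
  P5: 1.5377 km
  P6: 2.9709 km
  P7: 3.6639 km
  P8: 1.8037 km
  → nearest: P5 (1.5377 km)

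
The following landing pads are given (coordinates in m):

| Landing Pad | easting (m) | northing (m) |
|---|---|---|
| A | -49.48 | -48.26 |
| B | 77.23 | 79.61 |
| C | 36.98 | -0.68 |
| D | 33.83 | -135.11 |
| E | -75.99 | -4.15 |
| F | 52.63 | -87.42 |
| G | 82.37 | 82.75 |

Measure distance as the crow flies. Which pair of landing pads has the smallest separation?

B and G

Pairwise distances:
B–G: 6.02 m
D–F: 51.26 m
A–E: 51.46 m
C–F: 88.14 m
B–C: 89.81 m
C–G: 94.98 m
A–C: 98.69 m
A–F: 109.36 m
C–E: 113.02 m
A–D: 120.35 m
C–D: 134.47 m
E–F: 153.22 m
B–F: 168.83 m
D–E: 170.91 m
F–G: 172.75 m
B–E: 174.62 m
A–B: 180.02 m
E–G: 180.64 m
A–G: 185.87 m
B–D: 219.06 m
D–G: 223.20 m
Closest pair: B–G at 6.02 m.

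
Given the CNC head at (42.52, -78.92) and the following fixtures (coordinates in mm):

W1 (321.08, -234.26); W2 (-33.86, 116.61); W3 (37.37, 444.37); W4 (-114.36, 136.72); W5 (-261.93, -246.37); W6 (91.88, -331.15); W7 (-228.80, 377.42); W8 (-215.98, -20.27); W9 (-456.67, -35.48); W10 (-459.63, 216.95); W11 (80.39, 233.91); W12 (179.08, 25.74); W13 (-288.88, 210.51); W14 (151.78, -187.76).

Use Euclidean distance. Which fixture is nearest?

W14

Distances from (42.52, -78.92):
W1: √((278.56)² + (-155.34)²) = √(77595.6736 + 24130.5156) = 318.95 mm
W2: √((-76.38)² + (195.53)²) = √(5833.9044 + 38231.9809) = 209.92 mm
W3: √((-5.15)² + (523.29)²) = √(26.5225 + 273832.4241) = 523.32 mm
W4: √((-156.88)² + (215.64)²) = √(24611.3344 + 46500.6096) = 266.67 mm
W5: √((-304.45)² + (-167.45)²) = √(92689.8025 + 28039.5025) = 347.46 mm
W6: √((49.36)² + (-252.23)²) = √(2436.4096 + 63619.9729) = 257.01 mm
W7: √((-271.32)² + (456.34)²) = √(73614.5424 + 208246.1956) = 530.91 mm
W8: √((-258.50)² + (58.65)²) = √(66822.2500 + 3439.8225) = 265.07 mm
W9: √((-499.19)² + (43.44)²) = √(249190.6561 + 1887.0336) = 501.08 mm
W10: √((-502.15)² + (295.87)²) = √(252154.6225 + 87539.0569) = 582.83 mm
W11: √((37.87)² + (312.83)²) = √(1434.1369 + 97862.6089) = 315.11 mm
W12: √((136.56)² + (104.66)²) = √(18648.6336 + 10953.7156) = 172.05 mm
W13: √((-331.40)² + (289.43)²) = √(109825.9600 + 83769.7249) = 440.00 mm
W14: √((109.26)² + (-108.84)²) = √(11937.7476 + 11846.1456) = 154.22 mm
Minimum: W14 at 154.22 mm.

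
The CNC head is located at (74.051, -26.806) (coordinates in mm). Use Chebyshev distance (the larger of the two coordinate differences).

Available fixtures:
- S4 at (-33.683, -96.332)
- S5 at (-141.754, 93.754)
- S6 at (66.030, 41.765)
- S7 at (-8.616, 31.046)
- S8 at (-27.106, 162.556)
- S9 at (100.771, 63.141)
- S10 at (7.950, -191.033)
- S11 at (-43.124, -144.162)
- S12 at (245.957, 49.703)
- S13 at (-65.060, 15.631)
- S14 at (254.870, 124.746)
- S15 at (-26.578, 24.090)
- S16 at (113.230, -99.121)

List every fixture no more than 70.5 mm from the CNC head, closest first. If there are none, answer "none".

Distances from (74.051, -26.806):
S4: max(|-107.734|, |-69.526|) = 107.734 mm
S5: max(|-215.805|, |120.560|) = 215.805 mm
S6: max(|-8.021|, |68.571|) = 68.571 mm
S7: max(|-82.667|, |57.852|) = 82.667 mm
S8: max(|-101.157|, |189.362|) = 189.362 mm
S9: max(|26.720|, |89.947|) = 89.947 mm
S10: max(|-66.101|, |-164.227|) = 164.227 mm
S11: max(|-117.175|, |-117.356|) = 117.356 mm
S12: max(|171.906|, |76.509|) = 171.906 mm
S13: max(|-139.111|, |42.437|) = 139.111 mm
S14: max(|180.819|, |151.552|) = 180.819 mm
S15: max(|-100.629|, |50.896|) = 100.629 mm
S16: max(|39.179|, |-72.315|) = 72.315 mm
Threshold 70.5 mm: S6 (68.571 mm) is within range.

S6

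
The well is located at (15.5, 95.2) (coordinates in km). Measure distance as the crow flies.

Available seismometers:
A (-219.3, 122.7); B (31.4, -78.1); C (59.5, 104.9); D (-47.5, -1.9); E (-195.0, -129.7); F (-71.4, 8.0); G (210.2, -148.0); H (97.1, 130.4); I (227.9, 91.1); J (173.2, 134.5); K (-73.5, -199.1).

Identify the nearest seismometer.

C

Distances from (15.5, 95.2):
A: 236.4 km
B: 174.0 km
C: 45.1 km
D: 115.7 km
E: 308.0 km
F: 123.1 km
G: 311.5 km
H: 88.9 km
I: 212.4 km
J: 162.5 km
K: 307.5 km
Minimum: C at 45.1 km.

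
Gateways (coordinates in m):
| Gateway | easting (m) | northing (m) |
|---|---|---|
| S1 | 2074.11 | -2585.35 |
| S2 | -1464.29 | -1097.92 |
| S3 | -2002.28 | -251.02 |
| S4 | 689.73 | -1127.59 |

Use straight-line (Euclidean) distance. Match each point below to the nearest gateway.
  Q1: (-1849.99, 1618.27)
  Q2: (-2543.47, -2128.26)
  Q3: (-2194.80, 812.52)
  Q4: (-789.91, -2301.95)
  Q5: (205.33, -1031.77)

Q1→S3; Q2→S2; Q3→S3; Q4→S2; Q5→S4

Q1 at (-1849.99, 1618.27):
  S1: √((3924.10)² + (-4203.62)²) = √(15398560.8100 + 17670421.1044) = 5750.56 m
  S2: √((385.70)² + (-2716.19)²) = √(148764.4900 + 7377688.1161) = 2743.44 m
  S3: √((-152.29)² + (-1869.29)²) = √(23192.2441 + 3494245.1041) = 1875.48 m
  S4: √((2539.72)² + (-2745.86)²) = √(6450177.6784 + 7539747.1396) = 3740.31 m
  → nearest: S3 (1875.48 m)
Q2 at (-2543.47, -2128.26):
  S1: √((4617.58)² + (-457.09)²) = √(21322045.0564 + 208931.2681) = 4640.15 m
  S2: √((1079.18)² + (1030.34)²) = √(1164629.4724 + 1061600.5156) = 1492.06 m
  S3: √((541.19)² + (1877.24)²) = √(292886.6161 + 3524030.0176) = 1953.69 m
  S4: √((3233.20)² + (1000.67)²) = √(10453582.2400 + 1001340.4489) = 3384.51 m
  → nearest: S2 (1492.06 m)
Q3 at (-2194.80, 812.52):
  S1: √((4268.91)² + (-3397.87)²) = √(18223592.5881 + 11545520.5369) = 5456.11 m
  S2: √((730.51)² + (-1910.44)²) = √(533644.8601 + 3649780.9936) = 2045.34 m
  S3: √((192.52)² + (-1063.54)²) = √(37063.9504 + 1131117.3316) = 1080.82 m
  S4: √((2884.53)² + (-1940.11)²) = √(8320513.3209 + 3764026.8121) = 3476.28 m
  → nearest: S3 (1080.82 m)
Q4 at (-789.91, -2301.95):
  S1: √((2864.02)² + (-283.40)²) = √(8202610.5604 + 80315.5600) = 2878.01 m
  S2: √((-674.38)² + (1204.03)²) = √(454788.3844 + 1449688.2409) = 1380.03 m
  S3: √((-1212.37)² + (2050.93)²) = √(1469841.0169 + 4206313.8649) = 2382.47 m
  S4: √((1479.64)² + (1174.36)²) = √(2189334.5296 + 1379121.4096) = 1889.04 m
  → nearest: S2 (1380.03 m)
Q5 at (205.33, -1031.77):
  S1: √((1868.78)² + (-1553.58)²) = √(3492338.6884 + 2413610.8164) = 2430.22 m
  S2: √((-1669.62)² + (-66.15)²) = √(2787630.9444 + 4375.8225) = 1670.93 m
  S3: √((-2207.61)² + (780.75)²) = √(4873541.9121 + 609570.5625) = 2341.60 m
  S4: √((484.40)² + (-95.82)²) = √(234643.3600 + 9181.4724) = 493.79 m
  → nearest: S4 (493.79 m)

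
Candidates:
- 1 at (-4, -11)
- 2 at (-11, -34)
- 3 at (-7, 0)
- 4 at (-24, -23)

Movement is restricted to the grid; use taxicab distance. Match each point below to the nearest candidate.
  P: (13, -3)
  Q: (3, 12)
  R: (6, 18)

P at (13, -3):
  1: |-17| + |-8| = 17 + 8 = 25
  2: |-24| + |-31| = 24 + 31 = 55
  3: |-20| + |3| = 20 + 3 = 23
  4: |-37| + |-20| = 37 + 20 = 57
  → nearest: 3 (23)
Q at (3, 12):
  1: |-7| + |-23| = 7 + 23 = 30
  2: |-14| + |-46| = 14 + 46 = 60
  3: |-10| + |-12| = 10 + 12 = 22
  4: |-27| + |-35| = 27 + 35 = 62
  → nearest: 3 (22)
R at (6, 18):
  1: |-10| + |-29| = 10 + 29 = 39
  2: |-17| + |-52| = 17 + 52 = 69
  3: |-13| + |-18| = 13 + 18 = 31
  4: |-30| + |-41| = 30 + 41 = 71
  → nearest: 3 (31)

P→3; Q→3; R→3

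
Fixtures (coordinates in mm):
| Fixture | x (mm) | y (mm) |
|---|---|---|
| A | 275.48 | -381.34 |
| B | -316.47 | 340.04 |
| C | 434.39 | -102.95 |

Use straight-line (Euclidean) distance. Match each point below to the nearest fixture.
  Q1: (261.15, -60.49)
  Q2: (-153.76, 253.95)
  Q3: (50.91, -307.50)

Q1→C; Q2→B; Q3→A

Q1 at (261.15, -60.49):
  A: 321.17 mm
  B: 702.90 mm
  C: 178.37 mm
  → nearest: C (178.37 mm)
Q2 at (-153.76, 253.95):
  A: 766.71 mm
  B: 184.08 mm
  C: 687.97 mm
  → nearest: B (184.08 mm)
Q3 at (50.91, -307.50):
  A: 236.40 mm
  B: 744.50 mm
  C: 434.62 mm
  → nearest: A (236.40 mm)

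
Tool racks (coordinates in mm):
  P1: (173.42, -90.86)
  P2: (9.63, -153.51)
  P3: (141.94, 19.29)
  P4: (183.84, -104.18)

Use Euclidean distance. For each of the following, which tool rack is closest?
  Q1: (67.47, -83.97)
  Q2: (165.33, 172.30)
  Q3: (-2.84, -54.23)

Q1→P2; Q2→P3; Q3→P2

Q1 at (67.47, -83.97):
  P1: 106.17 mm
  P2: 90.45 mm
  P3: 127.31 mm
  P4: 118.11 mm
  → nearest: P2 (90.45 mm)
Q2 at (165.33, 172.30):
  P1: 263.28 mm
  P2: 361.10 mm
  P3: 154.79 mm
  P4: 277.10 mm
  → nearest: P3 (154.79 mm)
Q3 at (-2.84, -54.23):
  P1: 180.03 mm
  P2: 100.06 mm
  P3: 162.38 mm
  P4: 193.25 mm
  → nearest: P2 (100.06 mm)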